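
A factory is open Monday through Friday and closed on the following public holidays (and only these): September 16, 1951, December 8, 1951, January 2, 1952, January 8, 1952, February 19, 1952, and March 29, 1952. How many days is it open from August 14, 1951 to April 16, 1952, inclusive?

174 business days

August 14, 1951 is a Tuesday.
That's 247 days from start to end, counting both.
247 = 7 × 35 + 2, so there are 35 full weeks plus 2 extra days.
Each full week contributes 5 weekdays (Mon–Fri): 35 × 5 = 175.
The 2 extra days are Tue, Wed — 2 of them qualify.
Total: 175 + 2 = 177.
Holidays: September 16, 1951 (Sun); December 8, 1951 (Sat); January 2, 1952 (Wed); January 8, 1952 (Tue); February 19, 1952 (Tue); March 29, 1952 (Sat).
3 of the 6 holidays fall on weekdays; the rest are weekends and were already excluded.
Business days: 177 − 3 = 174.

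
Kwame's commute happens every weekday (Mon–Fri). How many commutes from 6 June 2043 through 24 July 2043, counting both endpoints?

35

6 June 2043 is a Saturday.
That's 49 days from start to end, counting both.
49 = 7 × 7, so the span is exactly 7 full weeks.
Each full week contributes 5 weekdays (Mon–Fri): 7 × 5 = 35.
Total: 35.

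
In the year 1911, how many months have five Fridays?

A month has five Fridays exactly when Friday falls within its first (length − 28) days.
Jan: 31 days, starts Sun → 5 of Sun, Mon, Tue
Feb: 28 days, starts Wed → 5 of (none)
Mar: 31 days, starts Wed → 5 of Wed, Thu, Fri ✓
Apr: 30 days, starts Sat → 5 of Sat, Sun
May: 31 days, starts Mon → 5 of Mon, Tue, Wed
Jun: 30 days, starts Thu → 5 of Thu, Fri ✓
Jul: 31 days, starts Sat → 5 of Sat, Sun, Mon
Aug: 31 days, starts Tue → 5 of Tue, Wed, Thu
Sep: 30 days, starts Fri → 5 of Fri, Sat ✓
Oct: 31 days, starts Sun → 5 of Sun, Mon, Tue
Nov: 30 days, starts Wed → 5 of Wed, Thu
Dec: 31 days, starts Fri → 5 of Fri, Sat, Sun ✓
Months with five Fridays: Mar, Jun, Sep, Dec.

4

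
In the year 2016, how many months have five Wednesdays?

A month has five Wednesdays exactly when Wednesday falls within its first (length − 28) days.
Jan: 31 days, starts Fri → 5 of Fri, Sat, Sun
Feb: 29 days, starts Mon → 5 of Mon
Mar: 31 days, starts Tue → 5 of Tue, Wed, Thu ✓
Apr: 30 days, starts Fri → 5 of Fri, Sat
May: 31 days, starts Sun → 5 of Sun, Mon, Tue
Jun: 30 days, starts Wed → 5 of Wed, Thu ✓
Jul: 31 days, starts Fri → 5 of Fri, Sat, Sun
Aug: 31 days, starts Mon → 5 of Mon, Tue, Wed ✓
Sep: 30 days, starts Thu → 5 of Thu, Fri
Oct: 31 days, starts Sat → 5 of Sat, Sun, Mon
Nov: 30 days, starts Tue → 5 of Tue, Wed ✓
Dec: 31 days, starts Thu → 5 of Thu, Fri, Sat
Months with five Wednesdays: Mar, Jun, Aug, Nov.

4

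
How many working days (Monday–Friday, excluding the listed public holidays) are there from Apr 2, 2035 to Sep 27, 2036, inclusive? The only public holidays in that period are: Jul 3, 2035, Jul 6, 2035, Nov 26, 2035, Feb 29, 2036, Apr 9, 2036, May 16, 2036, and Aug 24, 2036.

Apr 2, 2035 is a Monday.
The range spans 545 days (inclusive of both endpoints).
545 = 7 × 77 + 6, so there are 77 full weeks plus 6 extra days.
Each full week contributes 5 weekdays (Mon–Fri): 77 × 5 = 385.
The 6 extra days are Monday, Tuesday, Wednesday, Thursday, Friday, Saturday — 5 of them qualify.
Total: 385 + 5 = 390.
Holidays: Jul 3, 2035 (Tue); Jul 6, 2035 (Fri); Nov 26, 2035 (Mon); Feb 29, 2036 (Fri); Apr 9, 2036 (Wed); May 16, 2036 (Fri); Aug 24, 2036 (Sun).
6 of the 7 holidays fall on weekdays; the rest are weekends and were already excluded.
Business days: 390 − 6 = 384.

384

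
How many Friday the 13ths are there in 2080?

2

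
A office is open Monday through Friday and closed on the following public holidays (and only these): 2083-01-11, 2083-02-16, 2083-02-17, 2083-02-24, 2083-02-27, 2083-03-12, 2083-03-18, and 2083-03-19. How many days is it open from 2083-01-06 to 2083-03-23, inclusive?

48 working days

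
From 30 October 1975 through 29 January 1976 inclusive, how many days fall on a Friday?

30 October 1975 is a Thursday.
From 30 October 1975 to 29 January 1976 is 92 days inclusive.
92 = 7 × 13 + 1, so there are 13 full weeks plus 1 extra day.
Each full week contributes one Friday: 13 so far.
The 1 extra day is Thursday — none qualify.
Total: 13 + 0 = 13.

13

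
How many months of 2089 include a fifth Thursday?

A month has five Thursdays exactly when Thursday falls within its first (length − 28) days.
Jan: 31 days, starts Sat → 5 of Sat, Sun, Mon
Feb: 28 days, starts Tue → 5 of (none)
Mar: 31 days, starts Tue → 5 of Tue, Wed, Thu ✓
Apr: 30 days, starts Fri → 5 of Fri, Sat
May: 31 days, starts Sun → 5 of Sun, Mon, Tue
Jun: 30 days, starts Wed → 5 of Wed, Thu ✓
Jul: 31 days, starts Fri → 5 of Fri, Sat, Sun
Aug: 31 days, starts Mon → 5 of Mon, Tue, Wed
Sep: 30 days, starts Thu → 5 of Thu, Fri ✓
Oct: 31 days, starts Sat → 5 of Sat, Sun, Mon
Nov: 30 days, starts Tue → 5 of Tue, Wed
Dec: 31 days, starts Thu → 5 of Thu, Fri, Sat ✓
Months with five Thursdays: Mar, Jun, Sep, Dec.

4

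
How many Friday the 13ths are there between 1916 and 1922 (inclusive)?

11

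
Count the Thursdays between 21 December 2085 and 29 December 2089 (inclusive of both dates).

210

21 December 2085 is a Friday.
That's 1470 days from start to end, counting both.
1470 = 7 × 210, so the span is exactly 210 full weeks.
Each full week contributes one Thursday: 210 so far.
Total: 210.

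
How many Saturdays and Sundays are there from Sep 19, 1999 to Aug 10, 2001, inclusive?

Sep 19, 1999 is a Sunday.
That's 692 days from start to end, counting both.
692 = 7 × 98 + 6, so there are 98 full weeks plus 6 extra days.
Each full week contributes 2 weekend days (Sat, Sun): 98 × 2 = 196.
The 6 extra days are Sunday, Monday, Tuesday, Wednesday, Thursday, Friday — 1 of them qualifies.
Total: 196 + 1 = 197.

197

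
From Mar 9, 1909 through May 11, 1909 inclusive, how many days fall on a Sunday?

Mar 9, 1909 is a Tuesday.
From Mar 9, 1909 to May 11, 1909 is 64 days inclusive.
64 = 7 × 9 + 1, so there are 9 full weeks plus 1 extra day.
Each full week contributes one Sunday: 9 so far.
The 1 extra day is Tuesday — none qualify.
Total: 9 + 0 = 9.

9 Sundays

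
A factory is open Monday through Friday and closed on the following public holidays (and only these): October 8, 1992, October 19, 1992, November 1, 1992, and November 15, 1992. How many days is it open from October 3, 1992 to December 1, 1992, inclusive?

40

October 3, 1992 is a Saturday.
The range spans 60 days (inclusive of both endpoints).
60 = 7 × 8 + 4, so there are 8 full weeks plus 4 extra days.
Each full week contributes 5 weekdays (Mon–Fri): 8 × 5 = 40.
The 4 extra days are Saturday, Sunday, Monday, Tuesday — 2 of them qualify.
Total: 40 + 2 = 42.
Holidays: October 8, 1992 (Thu); October 19, 1992 (Mon); November 1, 1992 (Sun); November 15, 1992 (Sun).
2 of the 4 holidays fall on weekdays; the rest are weekends and were already excluded.
Business days: 42 − 2 = 40.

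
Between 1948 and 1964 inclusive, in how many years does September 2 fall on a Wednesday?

3

Day of week of September 2 in each year:
1948: Thu, 1949: Fri, 1950: Sat, 1951: Sun, 1952: Tue, 1953: Wed ✓, 1954: Thu, 1955: Fri, 1956: Sun, 1957: Mon, 1958: Tue, 1959: Wed ✓, 1960: Fri, 1961: Sat, 1962: Sun, 1963: Mon, 1964: Wed ✓
Wednesdays: 1953, 1959, 1964.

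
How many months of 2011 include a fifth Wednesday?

A month has five Wednesdays exactly when Wednesday falls within its first (length − 28) days.
Jan: 31 days, starts Sat → 5 of Sat, Sun, Mon
Feb: 28 days, starts Tue → 5 of (none)
Mar: 31 days, starts Tue → 5 of Tue, Wed, Thu ✓
Apr: 30 days, starts Fri → 5 of Fri, Sat
May: 31 days, starts Sun → 5 of Sun, Mon, Tue
Jun: 30 days, starts Wed → 5 of Wed, Thu ✓
Jul: 31 days, starts Fri → 5 of Fri, Sat, Sun
Aug: 31 days, starts Mon → 5 of Mon, Tue, Wed ✓
Sep: 30 days, starts Thu → 5 of Thu, Fri
Oct: 31 days, starts Sat → 5 of Sat, Sun, Mon
Nov: 30 days, starts Tue → 5 of Tue, Wed ✓
Dec: 31 days, starts Thu → 5 of Thu, Fri, Sat
Months with five Wednesdays: Mar, Jun, Aug, Nov.

4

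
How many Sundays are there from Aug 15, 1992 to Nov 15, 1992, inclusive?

Aug 15, 1992 is a Saturday.
From Aug 15, 1992 to Nov 15, 1992 is 93 days inclusive.
93 = 7 × 13 + 2, so there are 13 full weeks plus 2 extra days.
Each full week contributes one Sunday: 13 so far.
The 2 extra days are Saturday, Sunday — 1 of them qualifies.
Total: 13 + 1 = 14.

14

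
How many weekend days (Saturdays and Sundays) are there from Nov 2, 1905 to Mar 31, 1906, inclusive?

43

Nov 2, 1905 is a Thursday.
The range spans 150 days (inclusive of both endpoints).
150 = 7 × 21 + 3, so there are 21 full weeks plus 3 extra days.
Each full week contributes 2 weekend days (Sat, Sun): 21 × 2 = 42.
The 3 extra days are Thursday, Friday, Saturday — 1 of them qualifies.
Total: 42 + 1 = 43.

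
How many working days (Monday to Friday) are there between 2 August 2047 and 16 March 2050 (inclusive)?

2 August 2047 is a Friday.
The range spans 958 days (inclusive of both endpoints).
958 = 7 × 136 + 6, so there are 136 full weeks plus 6 extra days.
Each full week contributes 5 weekdays (Mon–Fri): 136 × 5 = 680.
The 6 extra days are Friday, Saturday, Sunday, Monday, Tuesday, Wednesday — 4 of them qualify.
Total: 680 + 4 = 684.

684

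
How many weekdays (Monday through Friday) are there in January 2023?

January 1, 2023 is a Sunday.
From January 1, 2023 to January 31, 2023 is 31 days inclusive.
31 = 7 × 4 + 3, so there are 4 full weeks plus 3 extra days.
Each full week contributes 5 weekdays (Mon–Fri): 4 × 5 = 20.
The 3 extra days are Sunday, Monday, Tuesday — 2 of them qualify.
Total: 20 + 2 = 22.

22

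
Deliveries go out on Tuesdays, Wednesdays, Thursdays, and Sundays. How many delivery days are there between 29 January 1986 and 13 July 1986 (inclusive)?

95

29 January 1986 is a Wednesday.
The range spans 166 days (inclusive of both endpoints).
166 = 7 × 23 + 5, so there are 23 full weeks plus 5 extra days.
Each full week contributes 4 days from the set (Tue, Wed, Thu, Sun): 23 × 4 = 92.
The 5 extra days are Wed, Thu, Fri, Sat, Sun — 3 of them qualify.
Total: 92 + 3 = 95.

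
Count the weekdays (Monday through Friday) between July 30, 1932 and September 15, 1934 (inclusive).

555

July 30, 1932 is a Saturday.
That's 778 days from start to end, counting both.
778 = 7 × 111 + 1, so there are 111 full weeks plus 1 extra day.
Each full week contributes 5 weekdays (Mon–Fri): 111 × 5 = 555.
The 1 extra day is Sat — none qualify.
Total: 555 + 0 = 555.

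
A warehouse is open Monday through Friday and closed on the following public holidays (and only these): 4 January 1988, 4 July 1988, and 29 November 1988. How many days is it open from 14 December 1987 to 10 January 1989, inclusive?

279

14 December 1987 is a Monday.
From 14 December 1987 to 10 January 1989 is 394 days inclusive.
394 = 7 × 56 + 2, so there are 56 full weeks plus 2 extra days.
Each full week contributes 5 weekdays (Mon–Fri): 56 × 5 = 280.
The 2 extra days are Mon, Tue — 2 of them qualify.
Total: 280 + 2 = 282.
Holidays: 4 January 1988 (Mon); 4 July 1988 (Mon); 29 November 1988 (Tue).
All 3 holidays fall on weekdays, so subtract 3.
Business days: 282 − 3 = 279.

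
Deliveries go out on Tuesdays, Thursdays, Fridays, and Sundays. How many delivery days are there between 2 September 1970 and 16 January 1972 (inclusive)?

287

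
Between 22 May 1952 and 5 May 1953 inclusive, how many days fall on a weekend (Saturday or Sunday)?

100

22 May 1952 is a Thursday.
The range spans 349 days (inclusive of both endpoints).
349 = 7 × 49 + 6, so there are 49 full weeks plus 6 extra days.
Each full week contributes 2 weekend days (Sat, Sun): 49 × 2 = 98.
The 6 extra days are Thursday, Friday, Saturday, Sunday, Monday, Tuesday — 2 of them qualify.
Total: 98 + 2 = 100.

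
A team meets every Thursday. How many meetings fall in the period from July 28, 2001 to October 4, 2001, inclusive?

July 28, 2001 is a Saturday.
From July 28, 2001 to October 4, 2001 is 69 days inclusive.
69 = 7 × 9 + 6, so there are 9 full weeks plus 6 extra days.
Each full week contributes one Thursday: 9 so far.
The 6 extra days are Saturday, Sunday, Monday, Tuesday, Wednesday, Thursday — 1 of them qualifies.
Total: 9 + 1 = 10.

10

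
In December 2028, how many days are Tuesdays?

4

1 December 2028 is a Friday.
From 1 December 2028 to 31 December 2028 is 31 days inclusive.
31 = 7 × 4 + 3, so there are 4 full weeks plus 3 extra days.
Each full week contributes one Tuesday: 4 so far.
The 3 extra days are Friday, Saturday, Sunday — none qualify.
Total: 4 + 0 = 4.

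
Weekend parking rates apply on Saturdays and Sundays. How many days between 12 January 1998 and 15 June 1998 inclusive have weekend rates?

44

12 January 1998 is a Monday.
That's 155 days from start to end, counting both.
155 = 7 × 22 + 1, so there are 22 full weeks plus 1 extra day.
Each full week contributes 2 weekend days (Sat, Sun): 22 × 2 = 44.
The 1 extra day is Monday — none qualify.
Total: 44 + 0 = 44.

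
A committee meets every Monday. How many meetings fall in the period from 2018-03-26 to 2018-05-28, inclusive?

2018-03-26 is a Monday.
That's 64 days from start to end, counting both.
64 = 7 × 9 + 1, so there are 9 full weeks plus 1 extra day.
Each full week contributes one Monday: 9 so far.
The 1 extra day is Monday — 1 of them qualifies.
Total: 9 + 1 = 10.

10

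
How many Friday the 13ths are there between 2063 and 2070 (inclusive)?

Friday-the-13ths by year:
2063: Apr, Jul
2064: Jun
2065: Feb, Mar, Nov
2066: Aug
2067: May
2068: Jan, Apr, Jul
2069: Sep, Dec
2070: Jun

14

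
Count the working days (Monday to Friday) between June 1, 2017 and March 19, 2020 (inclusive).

June 1, 2017 is a Thursday.
The range spans 1023 days (inclusive of both endpoints).
1023 = 7 × 146 + 1, so there are 146 full weeks plus 1 extra day.
Each full week contributes 5 weekdays (Mon–Fri): 146 × 5 = 730.
The 1 extra day is Thu — 1 of them qualifies.
Total: 730 + 1 = 731.

731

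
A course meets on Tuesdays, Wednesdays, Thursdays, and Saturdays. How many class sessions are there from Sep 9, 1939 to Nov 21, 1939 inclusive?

42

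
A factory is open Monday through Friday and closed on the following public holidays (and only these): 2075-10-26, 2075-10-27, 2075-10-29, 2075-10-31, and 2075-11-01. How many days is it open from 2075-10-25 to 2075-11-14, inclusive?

2075-10-25 is a Friday.
That's 21 days from start to end, counting both.
21 = 7 × 3, so the span is exactly 3 full weeks.
Each full week contributes 5 weekdays (Mon–Fri): 3 × 5 = 15.
Total: 15.
Holidays: 2075-10-26 (Sat); 2075-10-27 (Sun); 2075-10-29 (Tue); 2075-10-31 (Thu); 2075-11-01 (Fri).
3 of the 5 holidays fall on weekdays; the rest are weekends and were already excluded.
Business days: 15 − 3 = 12.

12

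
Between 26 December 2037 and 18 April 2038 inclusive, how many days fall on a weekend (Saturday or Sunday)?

26 December 2037 is a Saturday.
The range spans 114 days (inclusive of both endpoints).
114 = 7 × 16 + 2, so there are 16 full weeks plus 2 extra days.
Each full week contributes 2 weekend days (Sat, Sun): 16 × 2 = 32.
The 2 extra days are Saturday, Sunday — 2 of them qualify.
Total: 32 + 2 = 34.

34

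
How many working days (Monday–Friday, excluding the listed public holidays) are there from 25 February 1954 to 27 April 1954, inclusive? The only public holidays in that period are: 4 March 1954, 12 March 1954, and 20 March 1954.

42

25 February 1954 is a Thursday.
From 25 February 1954 to 27 April 1954 is 62 days inclusive.
62 = 7 × 8 + 6, so there are 8 full weeks plus 6 extra days.
Each full week contributes 5 weekdays (Mon–Fri): 8 × 5 = 40.
The 6 extra days are Thursday, Friday, Saturday, Sunday, Monday, Tuesday — 4 of them qualify.
Total: 40 + 4 = 44.
Holidays: 4 March 1954 (Thu); 12 March 1954 (Fri); 20 March 1954 (Sat).
2 of the 3 holidays fall on weekdays; the rest are weekends and were already excluded.
Business days: 44 − 2 = 42.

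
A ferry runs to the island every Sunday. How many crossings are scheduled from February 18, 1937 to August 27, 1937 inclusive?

February 18, 1937 is a Thursday.
From February 18, 1937 to August 27, 1937 is 191 days inclusive.
191 = 7 × 27 + 2, so there are 27 full weeks plus 2 extra days.
Each full week contributes one Sunday: 27 so far.
The 2 extra days are Thu, Fri — none qualify.
Total: 27 + 0 = 27.

27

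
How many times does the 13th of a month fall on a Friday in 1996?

The 13th falls on a Friday when the month's 13th has weekday Fri.
Jan 13 is Sat; Feb 13 is Tue; Mar 13 is Wed; Apr 13 is Sat; May 13 is Mon; Jun 13 is Thu; Jul 13 is Sat; Aug 13 is Tue; Sep 13 is Fri ✓; Oct 13 is Sun; Nov 13 is Wed; Dec 13 is Fri ✓.
Friday the 13ths: Sep, Dec.

2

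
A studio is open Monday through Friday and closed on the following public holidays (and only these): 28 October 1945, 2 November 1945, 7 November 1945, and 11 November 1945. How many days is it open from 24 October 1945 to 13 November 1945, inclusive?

24 October 1945 is a Wednesday.
That's 21 days from start to end, counting both.
21 = 7 × 3, so the span is exactly 3 full weeks.
Each full week contributes 5 weekdays (Mon–Fri): 3 × 5 = 15.
Holidays: 28 October 1945 (Sun); 2 November 1945 (Fri); 7 November 1945 (Wed); 11 November 1945 (Sun).
2 of the 4 holidays fall on weekdays; the rest are weekends and were already excluded.
Business days: 15 − 2 = 13.

13 business days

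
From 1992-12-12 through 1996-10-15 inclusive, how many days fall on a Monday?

201 Mondays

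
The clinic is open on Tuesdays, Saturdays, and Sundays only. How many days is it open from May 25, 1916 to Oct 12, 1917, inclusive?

216

May 25, 1916 is a Thursday.
The range spans 506 days (inclusive of both endpoints).
506 = 7 × 72 + 2, so there are 72 full weeks plus 2 extra days.
Each full week contributes 3 days from the set (Tue, Sat, Sun): 72 × 3 = 216.
The 2 extra days are Thursday, Friday — none qualify.
Total: 216 + 0 = 216.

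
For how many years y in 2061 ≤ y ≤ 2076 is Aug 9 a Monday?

1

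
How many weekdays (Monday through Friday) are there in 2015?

1 January 2015 is a Thursday.
The range spans 365 days (inclusive of both endpoints).
365 = 7 × 52 + 1, so there are 52 full weeks plus 1 extra day.
Each full week contributes 5 weekdays (Mon–Fri): 52 × 5 = 260.
The 1 extra day is Thursday — 1 of them qualifies.
Total: 260 + 1 = 261.

261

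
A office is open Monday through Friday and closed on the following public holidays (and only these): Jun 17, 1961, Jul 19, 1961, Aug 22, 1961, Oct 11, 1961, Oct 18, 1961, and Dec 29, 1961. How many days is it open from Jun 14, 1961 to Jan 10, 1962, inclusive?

Jun 14, 1961 is a Wednesday.
From Jun 14, 1961 to Jan 10, 1962 is 211 days inclusive.
211 = 7 × 30 + 1, so there are 30 full weeks plus 1 extra day.
Each full week contributes 5 weekdays (Mon–Fri): 30 × 5 = 150.
The 1 extra day is Wed — 1 of them qualifies.
Total: 150 + 1 = 151.
Holidays: Jun 17, 1961 (Sat); Jul 19, 1961 (Wed); Aug 22, 1961 (Tue); Oct 11, 1961 (Wed); Oct 18, 1961 (Wed); Dec 29, 1961 (Fri).
5 of the 6 holidays fall on weekdays; the rest are weekends and were already excluded.
Business days: 151 − 5 = 146.

146 working days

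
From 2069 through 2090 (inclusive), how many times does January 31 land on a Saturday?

Day of week of January 31 in each year:
2069: Thu, 2070: Fri, 2071: Sat ✓, 2072: Sun, 2073: Tue, 2074: Wed, 2075: Thu, 2076: Fri, 2077: Sun, 2078: Mon, 2079: Tue, 2080: Wed, 2081: Fri, 2082: Sat ✓, 2083: Sun, 2084: Mon, 2085: Wed, 2086: Thu, 2087: Fri, 2088: Sat ✓, 2089: Mon, 2090: Tue
Saturdays: 2071, 2082, 2088.

3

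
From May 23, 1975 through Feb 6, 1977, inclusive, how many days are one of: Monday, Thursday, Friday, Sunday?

May 23, 1975 is a Friday.
The range spans 626 days (inclusive of both endpoints).
626 = 7 × 89 + 3, so there are 89 full weeks plus 3 extra days.
Each full week contributes 4 days from the set (Mon, Thu, Fri, Sun): 89 × 4 = 356.
The 3 extra days are Friday, Saturday, Sunday — 2 of them qualify.
Total: 356 + 2 = 358.

358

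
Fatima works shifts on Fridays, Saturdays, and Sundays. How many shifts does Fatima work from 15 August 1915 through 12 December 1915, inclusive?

15 August 1915 is a Sunday.
The range spans 120 days (inclusive of both endpoints).
120 = 7 × 17 + 1, so there are 17 full weeks plus 1 extra day.
Each full week contributes 3 days from the set (Fri, Sat, Sun): 17 × 3 = 51.
The 1 extra day is Sunday — 1 of them qualifies.
Total: 51 + 1 = 52.

52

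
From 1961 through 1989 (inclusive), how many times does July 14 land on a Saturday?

4

Day of week of July 14 in each year:
1961: Fri, 1962: Sat ✓, 1963: Sun, 1964: Tue, 1965: Wed, 1966: Thu, 1967: Fri, 1968: Sun, 1969: Mon, 1970: Tue, 1971: Wed, 1972: Fri, 1973: Sat ✓, 1974: Sun, 1975: Mon, 1976: Wed, 1977: Thu, 1978: Fri, 1979: Sat ✓, 1980: Mon, 1981: Tue, 1982: Wed, 1983: Thu, 1984: Sat ✓, 1985: Sun, 1986: Mon, 1987: Tue, 1988: Thu, 1989: Fri
Saturdays: 1962, 1973, 1979, 1984.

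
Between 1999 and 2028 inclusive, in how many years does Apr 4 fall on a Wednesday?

4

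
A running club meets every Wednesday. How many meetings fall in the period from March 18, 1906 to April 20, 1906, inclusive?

5

March 18, 1906 is a Sunday.
From March 18, 1906 to April 20, 1906 is 34 days inclusive.
34 = 7 × 4 + 6, so there are 4 full weeks plus 6 extra days.
Each full week contributes one Wednesday: 4 so far.
The 6 extra days are Sunday, Monday, Tuesday, Wednesday, Thursday, Friday — 1 of them qualifies.
Total: 4 + 1 = 5.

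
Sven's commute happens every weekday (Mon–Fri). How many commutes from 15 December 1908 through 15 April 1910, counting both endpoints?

15 December 1908 is a Tuesday.
The range spans 487 days (inclusive of both endpoints).
487 = 7 × 69 + 4, so there are 69 full weeks plus 4 extra days.
Each full week contributes 5 weekdays (Mon–Fri): 69 × 5 = 345.
The 4 extra days are Tue, Wed, Thu, Fri — 4 of them qualify.
Total: 345 + 4 = 349.

349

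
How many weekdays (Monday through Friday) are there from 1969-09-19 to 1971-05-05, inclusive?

1969-09-19 is a Friday.
From 1969-09-19 to 1971-05-05 is 594 days inclusive.
594 = 7 × 84 + 6, so there are 84 full weeks plus 6 extra days.
Each full week contributes 5 weekdays (Mon–Fri): 84 × 5 = 420.
The 6 extra days are Fri, Sat, Sun, Mon, Tue, Wed — 4 of them qualify.
Total: 420 + 4 = 424.

424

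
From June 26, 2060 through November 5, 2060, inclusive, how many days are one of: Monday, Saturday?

38

June 26, 2060 is a Saturday.
From June 26, 2060 to November 5, 2060 is 133 days inclusive.
133 = 7 × 19, so the span is exactly 19 full weeks.
Each full week contributes 2 days from the set (Mon, Sat): 19 × 2 = 38.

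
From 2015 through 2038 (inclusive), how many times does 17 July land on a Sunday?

Day of week of July 17 in each year:
2015: Fri, 2016: Sun ✓, 2017: Mon, 2018: Tue, 2019: Wed, 2020: Fri, 2021: Sat, 2022: Sun ✓, 2023: Mon, 2024: Wed, 2025: Thu, 2026: Fri, 2027: Sat, 2028: Mon, 2029: Tue, 2030: Wed, 2031: Thu, 2032: Sat, 2033: Sun ✓, 2034: Mon, 2035: Tue, 2036: Thu, 2037: Fri, 2038: Sat
Sundays: 2016, 2022, 2033.

3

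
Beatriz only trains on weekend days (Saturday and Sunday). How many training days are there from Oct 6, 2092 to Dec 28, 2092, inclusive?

24

Oct 6, 2092 is a Monday.
From Oct 6, 2092 to Dec 28, 2092 is 84 days inclusive.
84 = 7 × 12, so the span is exactly 12 full weeks.
Each full week contributes 2 weekend days (Sat, Sun): 12 × 2 = 24.
Total: 24.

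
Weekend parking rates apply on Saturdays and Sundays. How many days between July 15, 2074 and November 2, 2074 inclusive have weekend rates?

31

July 15, 2074 is a Sunday.
From July 15, 2074 to November 2, 2074 is 111 days inclusive.
111 = 7 × 15 + 6, so there are 15 full weeks plus 6 extra days.
Each full week contributes 2 weekend days (Sat, Sun): 15 × 2 = 30.
The 6 extra days are Sunday, Monday, Tuesday, Wednesday, Thursday, Friday — 1 of them qualifies.
Total: 30 + 1 = 31.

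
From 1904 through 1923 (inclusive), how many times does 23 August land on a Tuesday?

3

Day of week of August 23 in each year:
1904: Tue ✓, 1905: Wed, 1906: Thu, 1907: Fri, 1908: Sun, 1909: Mon, 1910: Tue ✓, 1911: Wed, 1912: Fri, 1913: Sat, 1914: Sun, 1915: Mon, 1916: Wed, 1917: Thu, 1918: Fri, 1919: Sat, 1920: Mon, 1921: Tue ✓, 1922: Wed, 1923: Thu
Tuesdays: 1904, 1910, 1921.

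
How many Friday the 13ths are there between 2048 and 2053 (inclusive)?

Friday-the-13ths by year:
2048: Mar, Nov
2049: Aug
2050: May
2051: Jan, Oct
2052: Sep, Dec
2053: Jun

9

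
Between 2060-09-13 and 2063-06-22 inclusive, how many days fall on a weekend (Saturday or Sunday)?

2060-09-13 is a Monday.
The range spans 1013 days (inclusive of both endpoints).
1013 = 7 × 144 + 5, so there are 144 full weeks plus 5 extra days.
Each full week contributes 2 weekend days (Sat, Sun): 144 × 2 = 288.
The 5 extra days are Mon, Tue, Wed, Thu, Fri — none qualify.
Total: 288 + 0 = 288.

288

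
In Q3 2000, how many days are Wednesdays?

Jul 1, 2000 is a Saturday.
The range spans 92 days (inclusive of both endpoints).
92 = 7 × 13 + 1, so there are 13 full weeks plus 1 extra day.
Each full week contributes one Wednesday: 13 so far.
The 1 extra day is Sat — none qualify.
Total: 13 + 0 = 13.

13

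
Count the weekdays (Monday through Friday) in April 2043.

22 weekdays

Apr 1, 2043 is a Wednesday.
The range spans 30 days (inclusive of both endpoints).
30 = 7 × 4 + 2, so there are 4 full weeks plus 2 extra days.
Each full week contributes 5 weekdays (Mon–Fri): 4 × 5 = 20.
The 2 extra days are Wednesday, Thursday — 2 of them qualify.
Total: 20 + 2 = 22.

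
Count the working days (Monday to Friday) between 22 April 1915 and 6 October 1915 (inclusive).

120

22 April 1915 is a Thursday.
From 22 April 1915 to 6 October 1915 is 168 days inclusive.
168 = 7 × 24, so the span is exactly 24 full weeks.
Each full week contributes 5 weekdays (Mon–Fri): 24 × 5 = 120.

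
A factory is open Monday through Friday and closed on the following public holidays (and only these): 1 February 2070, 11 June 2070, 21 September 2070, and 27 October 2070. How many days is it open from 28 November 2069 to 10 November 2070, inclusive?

28 November 2069 is a Thursday.
From 28 November 2069 to 10 November 2070 is 348 days inclusive.
348 = 7 × 49 + 5, so there are 49 full weeks plus 5 extra days.
Each full week contributes 5 weekdays (Mon–Fri): 49 × 5 = 245.
The 5 extra days are Thursday, Friday, Saturday, Sunday, Monday — 3 of them qualify.
Total: 245 + 3 = 248.
Holidays: 1 February 2070 (Sat); 11 June 2070 (Wed); 21 September 2070 (Sun); 27 October 2070 (Mon).
2 of the 4 holidays fall on weekdays; the rest are weekends and were already excluded.
Business days: 248 − 2 = 246.

246 working days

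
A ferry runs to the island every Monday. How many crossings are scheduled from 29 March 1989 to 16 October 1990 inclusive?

81

29 March 1989 is a Wednesday.
That's 567 days from start to end, counting both.
567 = 7 × 81, so the span is exactly 81 full weeks.
Each full week contributes one Monday: 81 so far.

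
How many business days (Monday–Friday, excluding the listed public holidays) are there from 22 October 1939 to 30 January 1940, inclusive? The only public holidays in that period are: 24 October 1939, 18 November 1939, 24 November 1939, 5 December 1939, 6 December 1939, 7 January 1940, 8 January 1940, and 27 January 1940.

22 October 1939 is a Sunday.
That's 101 days from start to end, counting both.
101 = 7 × 14 + 3, so there are 14 full weeks plus 3 extra days.
Each full week contributes 5 weekdays (Mon–Fri): 14 × 5 = 70.
The 3 extra days are Sunday, Monday, Tuesday — 2 of them qualify.
Total: 70 + 2 = 72.
Holidays: 24 October 1939 (Tue); 18 November 1939 (Sat); 24 November 1939 (Fri); 5 December 1939 (Tue); 6 December 1939 (Wed); 7 January 1940 (Sun); 8 January 1940 (Mon); 27 January 1940 (Sat).
5 of the 8 holidays fall on weekdays; the rest are weekends and were already excluded.
Business days: 72 − 5 = 67.

67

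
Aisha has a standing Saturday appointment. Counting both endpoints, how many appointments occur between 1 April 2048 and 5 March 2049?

1 April 2048 is a Wednesday.
That's 339 days from start to end, counting both.
339 = 7 × 48 + 3, so there are 48 full weeks plus 3 extra days.
Each full week contributes one Saturday: 48 so far.
The 3 extra days are Wed, Thu, Fri — none qualify.
Total: 48 + 0 = 48.

48 Saturdays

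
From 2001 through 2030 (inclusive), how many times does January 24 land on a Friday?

4

Day of week of January 24 in each year:
2001: Wed, 2002: Thu, 2003: Fri ✓, 2004: Sat, 2005: Mon, 2006: Tue, 2007: Wed, 2008: Thu, 2009: Sat, 2010: Sun, 2011: Mon, 2012: Tue, 2013: Thu, 2014: Fri ✓, 2015: Sat, 2016: Sun, 2017: Tue, 2018: Wed, 2019: Thu, 2020: Fri ✓, 2021: Sun, 2022: Mon, 2023: Tue, 2024: Wed, 2025: Fri ✓, 2026: Sat, 2027: Sun, 2028: Mon, 2029: Wed, 2030: Thu
Fridays: 2003, 2014, 2020, 2025.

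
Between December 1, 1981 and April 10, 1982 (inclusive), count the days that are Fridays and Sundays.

37

December 1, 1981 is a Tuesday.
That's 131 days from start to end, counting both.
131 = 7 × 18 + 5, so there are 18 full weeks plus 5 extra days.
Each full week contributes 2 days from the set (Fri, Sun): 18 × 2 = 36.
The 5 extra days are Tue, Wed, Thu, Fri, Sat — 1 of them qualifies.
Total: 36 + 1 = 37.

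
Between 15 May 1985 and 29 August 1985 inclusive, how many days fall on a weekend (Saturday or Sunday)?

30

15 May 1985 is a Wednesday.
From 15 May 1985 to 29 August 1985 is 107 days inclusive.
107 = 7 × 15 + 2, so there are 15 full weeks plus 2 extra days.
Each full week contributes 2 weekend days (Sat, Sun): 15 × 2 = 30.
The 2 extra days are Wednesday, Thursday — none qualify.
Total: 30 + 0 = 30.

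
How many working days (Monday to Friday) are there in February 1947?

20

Feb 1, 1947 is a Saturday.
The range spans 28 days (inclusive of both endpoints).
28 = 7 × 4, so the span is exactly 4 full weeks.
Each full week contributes 5 weekdays (Mon–Fri): 4 × 5 = 20.
Total: 20.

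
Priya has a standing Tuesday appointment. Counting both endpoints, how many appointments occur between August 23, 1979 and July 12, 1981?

98 Tuesdays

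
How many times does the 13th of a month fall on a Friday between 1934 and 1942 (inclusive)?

16

Friday-the-13ths by year:
1934: Apr, Jul
1935: Sep, Dec
1936: Mar, Nov
1937: Aug
1938: May
1939: Jan, Oct
1940: Sep, Dec
1941: Jun
1942: Feb, Mar, Nov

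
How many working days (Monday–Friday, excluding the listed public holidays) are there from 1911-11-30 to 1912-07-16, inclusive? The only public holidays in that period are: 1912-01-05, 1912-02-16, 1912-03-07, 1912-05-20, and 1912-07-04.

159 working days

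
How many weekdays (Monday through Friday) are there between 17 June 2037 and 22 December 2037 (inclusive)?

135

17 June 2037 is a Wednesday.
From 17 June 2037 to 22 December 2037 is 189 days inclusive.
189 = 7 × 27, so the span is exactly 27 full weeks.
Each full week contributes 5 weekdays (Mon–Fri): 27 × 5 = 135.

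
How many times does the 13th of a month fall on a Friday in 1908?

2

The 13th falls on a Friday when the month's 13th has weekday Fri.
Jan 13 is Mon; Feb 13 is Thu; Mar 13 is Fri ✓; Apr 13 is Mon; May 13 is Wed; Jun 13 is Sat; Jul 13 is Mon; Aug 13 is Thu; Sep 13 is Sun; Oct 13 is Tue; Nov 13 is Fri ✓; Dec 13 is Sun.
Friday the 13ths: Mar, Nov.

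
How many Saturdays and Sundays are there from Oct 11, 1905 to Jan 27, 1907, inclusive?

136

Oct 11, 1905 is a Wednesday.
That's 474 days from start to end, counting both.
474 = 7 × 67 + 5, so there are 67 full weeks plus 5 extra days.
Each full week contributes 2 weekend days (Sat, Sun): 67 × 2 = 134.
The 5 extra days are Wednesday, Thursday, Friday, Saturday, Sunday — 2 of them qualify.
Total: 134 + 2 = 136.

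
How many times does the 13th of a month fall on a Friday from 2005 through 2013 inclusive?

16

Friday-the-13ths by year:
2005: May
2006: Jan, Oct
2007: Apr, Jul
2008: Jun
2009: Feb, Mar, Nov
2010: Aug
2011: May
2012: Jan, Apr, Jul
2013: Sep, Dec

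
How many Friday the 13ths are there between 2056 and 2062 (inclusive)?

Friday-the-13ths by year:
2056: Oct
2057: Apr, Jul
2058: Sep, Dec
2059: Jun
2060: Feb, Aug
2061: May
2062: Jan, Oct

11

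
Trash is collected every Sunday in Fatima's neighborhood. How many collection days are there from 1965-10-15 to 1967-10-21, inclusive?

1965-10-15 is a Friday.
From 1965-10-15 to 1967-10-21 is 737 days inclusive.
737 = 7 × 105 + 2, so there are 105 full weeks plus 2 extra days.
Each full week contributes one Sunday: 105 so far.
The 2 extra days are Friday, Saturday — none qualify.
Total: 105 + 0 = 105.

105 Sundays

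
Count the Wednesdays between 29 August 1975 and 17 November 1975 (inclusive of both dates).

11

29 August 1975 is a Friday.
The range spans 81 days (inclusive of both endpoints).
81 = 7 × 11 + 4, so there are 11 full weeks plus 4 extra days.
Each full week contributes one Wednesday: 11 so far.
The 4 extra days are Friday, Saturday, Sunday, Monday — none qualify.
Total: 11 + 0 = 11.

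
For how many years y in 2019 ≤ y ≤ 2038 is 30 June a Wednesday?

Day of week of June 30 in each year:
2019: Sun, 2020: Tue, 2021: Wed ✓, 2022: Thu, 2023: Fri, 2024: Sun, 2025: Mon, 2026: Tue, 2027: Wed ✓, 2028: Fri, 2029: Sat, 2030: Sun, 2031: Mon, 2032: Wed ✓, 2033: Thu, 2034: Fri, 2035: Sat, 2036: Mon, 2037: Tue, 2038: Wed ✓
Wednesdays: 2021, 2027, 2032, 2038.

4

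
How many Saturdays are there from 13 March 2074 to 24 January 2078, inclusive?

202 Saturdays

13 March 2074 is a Tuesday.
From 13 March 2074 to 24 January 2078 is 1414 days inclusive.
1414 = 7 × 202, so the span is exactly 202 full weeks.
Each full week contributes one Saturday: 202 so far.
Total: 202.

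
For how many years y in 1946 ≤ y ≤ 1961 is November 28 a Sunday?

Day of week of November 28 in each year:
1946: Thu, 1947: Fri, 1948: Sun ✓, 1949: Mon, 1950: Tue, 1951: Wed, 1952: Fri, 1953: Sat, 1954: Sun ✓, 1955: Mon, 1956: Wed, 1957: Thu, 1958: Fri, 1959: Sat, 1960: Mon, 1961: Tue
Sundays: 1948, 1954.

2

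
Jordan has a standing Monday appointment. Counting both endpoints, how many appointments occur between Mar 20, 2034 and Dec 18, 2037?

196

Mar 20, 2034 is a Monday.
The range spans 1370 days (inclusive of both endpoints).
1370 = 7 × 195 + 5, so there are 195 full weeks plus 5 extra days.
Each full week contributes one Monday: 195 so far.
The 5 extra days are Mon, Tue, Wed, Thu, Fri — 1 of them qualifies.
Total: 195 + 1 = 196.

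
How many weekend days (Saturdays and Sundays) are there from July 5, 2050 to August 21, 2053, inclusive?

326

July 5, 2050 is a Tuesday.
The range spans 1144 days (inclusive of both endpoints).
1144 = 7 × 163 + 3, so there are 163 full weeks plus 3 extra days.
Each full week contributes 2 weekend days (Sat, Sun): 163 × 2 = 326.
The 3 extra days are Tue, Wed, Thu — none qualify.
Total: 326 + 0 = 326.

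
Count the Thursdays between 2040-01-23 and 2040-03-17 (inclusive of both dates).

2040-01-23 is a Monday.
The range spans 55 days (inclusive of both endpoints).
55 = 7 × 7 + 6, so there are 7 full weeks plus 6 extra days.
Each full week contributes one Thursday: 7 so far.
The 6 extra days are Mon, Tue, Wed, Thu, Fri, Sat — 1 of them qualifies.
Total: 7 + 1 = 8.

8 Thursdays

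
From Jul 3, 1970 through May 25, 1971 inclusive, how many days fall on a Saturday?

47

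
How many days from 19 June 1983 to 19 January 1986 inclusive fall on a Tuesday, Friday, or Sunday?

19 June 1983 is a Sunday.
The range spans 946 days (inclusive of both endpoints).
946 = 7 × 135 + 1, so there are 135 full weeks plus 1 extra day.
Each full week contributes 3 days from the set (Tue, Fri, Sun): 135 × 3 = 405.
The 1 extra day is Sunday — 1 of them qualifies.
Total: 405 + 1 = 406.

406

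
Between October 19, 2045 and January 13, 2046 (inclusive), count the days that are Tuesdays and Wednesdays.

24

October 19, 2045 is a Thursday.
The range spans 87 days (inclusive of both endpoints).
87 = 7 × 12 + 3, so there are 12 full weeks plus 3 extra days.
Each full week contributes 2 days from the set (Tue, Wed): 12 × 2 = 24.
The 3 extra days are Thu, Fri, Sat — none qualify.
Total: 24 + 0 = 24.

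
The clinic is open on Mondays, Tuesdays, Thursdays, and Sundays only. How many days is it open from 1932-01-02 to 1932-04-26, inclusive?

1932-01-02 is a Saturday.
From 1932-01-02 to 1932-04-26 is 116 days inclusive.
116 = 7 × 16 + 4, so there are 16 full weeks plus 4 extra days.
Each full week contributes 4 days from the set (Mon, Tue, Thu, Sun): 16 × 4 = 64.
The 4 extra days are Saturday, Sunday, Monday, Tuesday — 3 of them qualify.
Total: 64 + 3 = 67.

67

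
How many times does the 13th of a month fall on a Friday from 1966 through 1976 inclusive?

18

Friday-the-13ths by year:
1966: May
1967: Jan, Oct
1968: Sep, Dec
1969: Jun
1970: Feb, Mar, Nov
1971: Aug
1972: Oct
1973: Apr, Jul
1974: Sep, Dec
1975: Jun
1976: Feb, Aug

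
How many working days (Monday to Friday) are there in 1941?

261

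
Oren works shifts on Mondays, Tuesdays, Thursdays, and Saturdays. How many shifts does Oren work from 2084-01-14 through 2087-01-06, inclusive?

2084-01-14 is a Friday.
From 2084-01-14 to 2087-01-06 is 1089 days inclusive.
1089 = 7 × 155 + 4, so there are 155 full weeks plus 4 extra days.
Each full week contributes 4 days from the set (Mon, Tue, Thu, Sat): 155 × 4 = 620.
The 4 extra days are Friday, Saturday, Sunday, Monday — 2 of them qualify.
Total: 620 + 2 = 622.

622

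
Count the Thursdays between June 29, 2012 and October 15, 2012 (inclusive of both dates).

15

June 29, 2012 is a Friday.
The range spans 109 days (inclusive of both endpoints).
109 = 7 × 15 + 4, so there are 15 full weeks plus 4 extra days.
Each full week contributes one Thursday: 15 so far.
The 4 extra days are Fri, Sat, Sun, Mon — none qualify.
Total: 15 + 0 = 15.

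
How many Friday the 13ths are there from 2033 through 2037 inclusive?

Friday-the-13ths by year:
2033: May
2034: Jan, Oct
2035: Apr, Jul
2036: Jun
2037: Feb, Mar, Nov

9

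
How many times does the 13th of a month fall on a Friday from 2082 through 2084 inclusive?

Friday-the-13ths by year:
2082: Feb, Mar, Nov
2083: Aug
2084: Oct

5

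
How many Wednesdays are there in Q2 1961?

13

Apr 1, 1961 is a Saturday.
The range spans 91 days (inclusive of both endpoints).
91 = 7 × 13, so the span is exactly 13 full weeks.
Each full week contributes one Wednesday: 13 so far.
Total: 13.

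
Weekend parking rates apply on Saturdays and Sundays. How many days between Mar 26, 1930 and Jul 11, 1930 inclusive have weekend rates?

30

Mar 26, 1930 is a Wednesday.
That's 108 days from start to end, counting both.
108 = 7 × 15 + 3, so there are 15 full weeks plus 3 extra days.
Each full week contributes 2 weekend days (Sat, Sun): 15 × 2 = 30.
The 3 extra days are Wed, Thu, Fri — none qualify.
Total: 30 + 0 = 30.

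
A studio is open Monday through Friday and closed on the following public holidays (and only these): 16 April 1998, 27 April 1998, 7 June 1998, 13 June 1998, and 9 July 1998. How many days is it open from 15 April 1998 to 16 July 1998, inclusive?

64

15 April 1998 is a Wednesday.
From 15 April 1998 to 16 July 1998 is 93 days inclusive.
93 = 7 × 13 + 2, so there are 13 full weeks plus 2 extra days.
Each full week contributes 5 weekdays (Mon–Fri): 13 × 5 = 65.
The 2 extra days are Wednesday, Thursday — 2 of them qualify.
Total: 65 + 2 = 67.
Holidays: 16 April 1998 (Thu); 27 April 1998 (Mon); 7 June 1998 (Sun); 13 June 1998 (Sat); 9 July 1998 (Thu).
3 of the 5 holidays fall on weekdays; the rest are weekends and were already excluded.
Business days: 67 − 3 = 64.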